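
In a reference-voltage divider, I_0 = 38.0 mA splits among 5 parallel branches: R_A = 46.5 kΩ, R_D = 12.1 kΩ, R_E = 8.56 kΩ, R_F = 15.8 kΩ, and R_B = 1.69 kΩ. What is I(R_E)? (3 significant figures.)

ΣG = 1/46.5 + 1/12.1 + 1/8.56 + 1/15.8 + 1/1.69 = 0.8760.
Current divider: I(R_E) = I_0 · G_k/ΣG = 38.0 × (0.1168/0.8760) = 38.0 × 0.1334 = 5.068 mA.

I ≈ 5.07 mA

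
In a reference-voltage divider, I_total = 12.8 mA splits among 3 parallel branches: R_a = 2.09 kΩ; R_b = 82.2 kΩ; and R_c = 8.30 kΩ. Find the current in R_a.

I ≈ 10.0 mA

Total conductance ΣG = 1/2.09 + 1/82.2 + 1/8.30 = 0.6111 (units of 1/kΩ).
By the current-divider rule, I = I_total · G_k/ΣG = 12.8 × 0.7829 = 10.02 mA.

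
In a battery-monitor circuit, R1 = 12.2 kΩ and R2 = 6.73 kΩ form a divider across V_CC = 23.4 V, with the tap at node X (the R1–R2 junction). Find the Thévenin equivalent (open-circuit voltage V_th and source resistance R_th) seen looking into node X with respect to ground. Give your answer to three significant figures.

V_th is the unloaded tap voltage: V_CC · R2/(R1+R2) = 23.4 × 0.3555 = 8.319 V.
Zeroing V_CC shorts the top of R1 to ground, so R_th = R1 ‖ R2 = 4.337 kΩ.

V_th ≈ 8.32 V, R_th ≈ 4.34 kΩ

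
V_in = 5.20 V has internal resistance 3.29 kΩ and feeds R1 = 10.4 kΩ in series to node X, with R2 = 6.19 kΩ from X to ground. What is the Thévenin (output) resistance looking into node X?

R1' = 3.29 + 10.4 = 13.69 kΩ (source resistance + R1).
Looking into X with the source shorted: R_th = R1'·R2/(R1'+R2) = 13.69 × 6.19/19.88 = 4.263 kΩ.

R_th ≈ 4.26 kΩ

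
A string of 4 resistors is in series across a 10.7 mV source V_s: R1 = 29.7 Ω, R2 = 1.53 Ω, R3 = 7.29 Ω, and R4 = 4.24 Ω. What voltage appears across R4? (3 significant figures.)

ΣR = 29.7 + 1.53 + 7.29 + 4.24 = 42.76 Ω.
V = V_s · R/ΣR = 10.7 × 0.09916 = 1.061 mV.

V ≈ 1.06 mV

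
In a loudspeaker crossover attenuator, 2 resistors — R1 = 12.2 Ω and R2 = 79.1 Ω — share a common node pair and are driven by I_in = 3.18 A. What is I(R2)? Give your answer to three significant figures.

I ≈ 0.425 A

For two parallel branches, I_k = I_in · (other R)/(sum of R).
So I = 3.18 × 12.2/91.30 = 0.4249 A.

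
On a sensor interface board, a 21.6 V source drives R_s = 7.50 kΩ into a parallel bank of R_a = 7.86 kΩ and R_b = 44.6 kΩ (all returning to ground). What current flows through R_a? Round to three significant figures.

I ≈ 1.29 mA

Equivalent of the parallel group: R_p = 6.682 kΩ.
Node voltage V_A = V_s · R_p/(R_s + R_p) = 21.6 × 0.4712 = 10.18 V.
I(R_a) = V_A / R_a = 10.18/7.86 = 1.295 mA.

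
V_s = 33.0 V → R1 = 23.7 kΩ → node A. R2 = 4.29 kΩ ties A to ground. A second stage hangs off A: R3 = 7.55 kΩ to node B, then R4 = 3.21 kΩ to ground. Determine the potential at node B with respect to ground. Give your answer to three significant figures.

V_B ≈ 1.13 V

Looking into the second stage from A: R3 + R4 = 10.76 kΩ appears in parallel with R2.
Effective lower resistance at A: R2 ‖ 10.76 = 3.067 kΩ.
So V_A = 33.0 × 0.1146 = 3.781 V.
V_B = V_A × 0.2983 = 1.128 V.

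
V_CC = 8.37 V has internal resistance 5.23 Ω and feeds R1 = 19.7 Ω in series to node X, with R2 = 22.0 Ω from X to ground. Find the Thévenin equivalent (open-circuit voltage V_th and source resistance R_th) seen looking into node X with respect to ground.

R1' = 5.23 + 19.7 = 24.93 Ω (source resistance + R1).
With X open, the divider is unloaded: V_th = 8.37 × 22.0/46.93 = 3.924 V.
With V_CC suppressed (replaced by a short), R_th = R1' ‖ R2 = (24.93 × 22.0)/(24.93 + 22.0) = 11.69 Ω.

V_th ≈ 3.92 V, R_th ≈ 11.7 Ω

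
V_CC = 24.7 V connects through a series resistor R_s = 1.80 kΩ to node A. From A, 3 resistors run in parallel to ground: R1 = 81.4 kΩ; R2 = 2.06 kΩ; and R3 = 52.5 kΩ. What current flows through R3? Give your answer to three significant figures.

I ≈ 0.244 mA

Parallel bank: R_p = 1/(1/81.4 + 1/2.06 + 1/52.5) = 1.935 kΩ.
V_A = 24.7 × 1.935/3.735 = 12.80 V.
I(R3) = V_A / R3 = 12.80/52.5 = 0.2437 mA.
(Check via current divider: I_total = 6.613 mA; share G_k/ΣG = 0.03686 → same result.)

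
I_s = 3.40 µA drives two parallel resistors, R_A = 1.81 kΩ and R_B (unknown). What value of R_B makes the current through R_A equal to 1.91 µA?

The fraction through R_A equals R_B/(R_A+R_B).
1.91/3.40 = R_B/(R_A + R_B) → R_B = R_A · (0.5618)/(1 − 0.5618) = 1.81 × 1.282 = 2.320 kΩ.

R_B ≈ 2.32 kΩ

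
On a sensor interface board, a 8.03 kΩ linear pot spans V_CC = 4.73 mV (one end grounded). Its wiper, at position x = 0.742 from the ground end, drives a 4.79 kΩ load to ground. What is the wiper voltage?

V_out ≈ 2.66 mV

Lower segment x·R_p = 5.958 kΩ; upper segment (1−x)·R_p = 2.072 kΩ.
R_L loads the lower segment: effective lower R = 2.655 kΩ.
Then V_out = V_CC · 2.655/(2.072 + 2.655) = 2.657 mV.
(Unloaded: V_out = x·V_CC = 3.51 mV.)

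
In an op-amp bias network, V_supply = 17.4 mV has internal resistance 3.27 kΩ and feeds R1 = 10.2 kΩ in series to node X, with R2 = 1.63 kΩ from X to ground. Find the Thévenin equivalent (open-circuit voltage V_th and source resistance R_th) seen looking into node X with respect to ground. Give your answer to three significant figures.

V_th ≈ 1.88 mV, R_th ≈ 1.45 kΩ

R1' = 3.27 + 10.2 = 13.47 kΩ (source resistance + R1).
Open-circuit (no load on X): V_th = V_supply · R2/(R1' + R2) = 17.4 × 1.63/(13.47 + 1.63) = 1.878 mV.
With V_supply suppressed (replaced by a short), R_th = R1' ‖ R2 = (13.47 × 1.63)/(13.47 + 1.63) = 1.454 kΩ.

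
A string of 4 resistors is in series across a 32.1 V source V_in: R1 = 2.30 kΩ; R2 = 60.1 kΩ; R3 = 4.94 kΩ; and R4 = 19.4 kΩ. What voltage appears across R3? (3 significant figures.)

V ≈ 1.83 V

Total series resistance ΣR = 2.30 + 60.1 + 4.94 + 19.4 = 86.74 kΩ.
Voltage divider: V = V_in · (4.940 / 86.74) = 32.1 × 0.05695 = 1.828 V.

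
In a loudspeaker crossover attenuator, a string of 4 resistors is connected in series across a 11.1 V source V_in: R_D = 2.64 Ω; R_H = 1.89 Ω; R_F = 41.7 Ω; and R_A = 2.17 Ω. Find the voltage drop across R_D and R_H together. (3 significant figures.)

V ≈ 1.04 V

Series total: ΣR = 2.64 + 1.89 + 41.7 + 2.17 = 48.40 Ω.
R_{R_D..R_H} = 2.64 + 1.89 = 4.530 Ω.
V = V_in · R/ΣR = 11.1 × 0.09360 = 1.039 V.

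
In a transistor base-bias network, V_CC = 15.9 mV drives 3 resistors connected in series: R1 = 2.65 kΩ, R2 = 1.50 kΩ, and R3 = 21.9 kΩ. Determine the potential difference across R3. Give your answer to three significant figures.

V ≈ 13.4 mV

Series total: ΣR = 2.65 + 1.50 + 21.9 = 26.05 kΩ.
Voltage divider: V = V_CC · (21.90 / 26.05) = 15.9 × 0.8407 = 13.37 mV.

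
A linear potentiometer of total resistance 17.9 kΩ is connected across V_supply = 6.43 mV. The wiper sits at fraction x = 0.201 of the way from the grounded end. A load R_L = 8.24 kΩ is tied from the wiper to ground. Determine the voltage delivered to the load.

V_out ≈ 0.958 mV

Lower segment x·R_p = 3.598 kΩ; upper segment (1−x)·R_p = 14.30 kΩ.
(x·R_p) ‖ R_L = 2.504 kΩ.
Then V_out = V_supply · 2.504/(14.30 + 2.504) = 0.9582 mV.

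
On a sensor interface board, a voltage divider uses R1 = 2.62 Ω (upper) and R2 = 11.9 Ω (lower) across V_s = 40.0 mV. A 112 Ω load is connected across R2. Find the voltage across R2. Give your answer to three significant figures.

First combine the lower leg with the load: R2 ‖ R_L = 10.76 Ω.
Voltage divider with the loaded lower leg: V_out = 40.0 × 10.76/(2.62 + 10.76) = 40.0 × 0.8041 = 32.17 mV.
(Unloaded it would be 32.8 mV; the load pulls it down.)

V_out ≈ 32.2 mV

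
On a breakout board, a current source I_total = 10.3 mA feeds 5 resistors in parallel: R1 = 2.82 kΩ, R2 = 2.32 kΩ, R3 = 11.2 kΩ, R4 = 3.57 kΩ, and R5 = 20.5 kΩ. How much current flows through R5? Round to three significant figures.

I ≈ 0.417 mA

ΣG = 1/2.82 + 1/2.32 + 1/11.2 + 1/3.57 + 1/20.5 = 1.204.
By the current-divider rule, I = I_total · G_k/ΣG = 10.3 × 0.04052 = 0.4174 mA.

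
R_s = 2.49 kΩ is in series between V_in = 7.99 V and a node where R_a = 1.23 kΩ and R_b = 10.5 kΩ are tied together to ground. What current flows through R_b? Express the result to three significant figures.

I ≈ 0.233 mA

Equivalent of the parallel group: R_p = 1.101 kΩ.
V_A by voltage divider: V_A = 7.99 × 1.101/(2.49 + 1.101) = 2.450 V.
I(R_b) = V_A / R_b = 2.450/10.5 = 0.2333 mA.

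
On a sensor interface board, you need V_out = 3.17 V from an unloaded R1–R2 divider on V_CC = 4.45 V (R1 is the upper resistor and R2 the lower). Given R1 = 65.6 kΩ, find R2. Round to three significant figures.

R2 ≈ 162 kΩ

Required fraction k = V_out/V_CC = 0.7124.
So R2 = R1 · V_out/(V_CC − V_out) = 65.6 × 3.17/(4.45 − 3.17) = 65.6 × 2.477 = 162.5 kΩ.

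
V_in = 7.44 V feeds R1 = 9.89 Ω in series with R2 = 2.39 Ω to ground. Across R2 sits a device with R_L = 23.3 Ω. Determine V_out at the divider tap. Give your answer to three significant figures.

V_out ≈ 1.34 V

First combine the lower leg with the load: R2 ‖ R_L = 2.168 Ω.
Then V_out = V_in · R2'/(R1 + R2') = 7.44 × 2.168/12.06 = 1.338 V.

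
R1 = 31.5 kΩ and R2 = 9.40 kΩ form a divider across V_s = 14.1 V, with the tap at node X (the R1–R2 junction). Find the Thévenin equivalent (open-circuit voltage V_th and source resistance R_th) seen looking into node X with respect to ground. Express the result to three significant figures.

V_th ≈ 3.24 V, R_th ≈ 7.24 kΩ

Open-circuit (no load on X): V_th = V_s · R2/(R1 + R2) = 14.1 × 9.40/(31.50 + 9.40) = 3.241 V.
With V_s suppressed (replaced by a short), R_th = R1 ‖ R2 = (31.50 × 9.40)/(31.50 + 9.40) = 7.240 kΩ.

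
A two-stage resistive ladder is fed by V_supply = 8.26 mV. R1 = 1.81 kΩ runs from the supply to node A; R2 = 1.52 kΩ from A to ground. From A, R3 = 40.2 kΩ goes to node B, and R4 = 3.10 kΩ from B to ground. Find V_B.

Looking into the second stage from A: R3 + R4 = 43.30 kΩ appears in parallel with R2.
R2 ‖ (R3+R4) = 1.468 kΩ.
So V_A = 8.26 × 0.4479 = 3.700 mV.
Then the unloaded second divider: V_B = V_A × R4/(R3+R4) = 3.700 × 0.07159 = 0.2649 mV.

V_B ≈ 0.265 mV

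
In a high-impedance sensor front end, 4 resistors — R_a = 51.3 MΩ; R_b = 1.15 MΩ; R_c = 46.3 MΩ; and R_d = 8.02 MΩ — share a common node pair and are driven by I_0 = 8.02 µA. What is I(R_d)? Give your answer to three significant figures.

I ≈ 0.966 µA

ΣG = 1/51.3 + 1/1.15 + 1/46.3 + 1/8.02 = 1.035.
Current divider: I(R_d) = I_0 · G_k/ΣG = 8.02 × (0.1247/1.035) = 8.02 × 0.1204 = 0.9659 µA.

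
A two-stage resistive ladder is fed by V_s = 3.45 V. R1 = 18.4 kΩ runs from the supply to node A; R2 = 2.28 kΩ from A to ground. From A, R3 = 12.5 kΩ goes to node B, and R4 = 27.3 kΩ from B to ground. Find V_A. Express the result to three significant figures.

The second stage (R3 + R4 = 39.80 kΩ) loads node A in parallel with R2.
R2 ‖ (R3+R4) = 2.156 kΩ.
V_A = 3.45 × 2.156/(18.4 + 2.156) = 0.3619 V.

V_A ≈ 0.362 V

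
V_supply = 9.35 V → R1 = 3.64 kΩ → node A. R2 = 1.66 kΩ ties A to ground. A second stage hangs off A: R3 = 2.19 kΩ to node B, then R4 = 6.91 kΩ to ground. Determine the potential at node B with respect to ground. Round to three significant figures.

The second stage (R3 + R4 = 9.100 kΩ) loads node A in parallel with R2.
R2 ‖ (R3+R4) = 1.404 kΩ.
First divider: V_A = V_supply · 1.404/(3.64 + 1.404) = 2.602 V.
Stage 2 is unloaded, so V_B = V_A · R4/(R3+R4) = 2.602 × 6.91/9.100 = 1.976 V.

V_B ≈ 1.98 V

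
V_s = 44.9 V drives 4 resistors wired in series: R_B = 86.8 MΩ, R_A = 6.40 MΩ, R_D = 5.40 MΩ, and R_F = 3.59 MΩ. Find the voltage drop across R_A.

V ≈ 2.81 V

Total series resistance ΣR = 86.8 + 6.40 + 5.40 + 3.59 = 102.2 MΩ.
Voltage divider: V = V_s · (6.400 / 102.2) = 44.9 × 0.06263 = 2.812 V.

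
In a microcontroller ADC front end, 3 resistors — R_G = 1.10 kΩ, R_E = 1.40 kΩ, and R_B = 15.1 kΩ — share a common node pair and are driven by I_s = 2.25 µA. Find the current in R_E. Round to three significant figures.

I ≈ 0.951 µA

Total conductance ΣG = 1/1.10 + 1/1.40 + 1/15.1 = 1.690 (units of 1/kΩ).
By the current-divider rule, I = I_s · G_k/ΣG = 2.25 × 0.4228 = 0.9512 µA.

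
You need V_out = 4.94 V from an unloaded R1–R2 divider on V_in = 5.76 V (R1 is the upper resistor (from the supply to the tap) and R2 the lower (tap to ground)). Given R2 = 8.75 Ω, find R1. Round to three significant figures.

V_out/V_in = R2/(R1+R2) = 0.8576.
So R1 = R2 · (V_in/V_out − 1) = 8.75 × (5.76/4.94 − 1) = 8.75 × 0.1660 = 1.452 Ω.

R1 ≈ 1.45 Ω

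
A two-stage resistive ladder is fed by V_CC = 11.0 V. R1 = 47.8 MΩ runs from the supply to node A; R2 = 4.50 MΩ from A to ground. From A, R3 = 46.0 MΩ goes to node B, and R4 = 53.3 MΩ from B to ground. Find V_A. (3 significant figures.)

Looking into the second stage from A: R3 + R4 = 99.30 MΩ appears in parallel with R2.
Effective lower resistance at A: R2 ‖ 99.30 = 4.305 MΩ.
First divider: V_A = V_CC · 4.305/(47.8 + 4.305) = 0.9088 V.

V_A ≈ 0.909 V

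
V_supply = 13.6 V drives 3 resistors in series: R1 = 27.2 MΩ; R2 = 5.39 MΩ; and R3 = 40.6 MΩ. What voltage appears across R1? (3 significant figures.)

V ≈ 5.05 V

Series total: ΣR = 27.2 + 5.39 + 40.6 = 73.19 MΩ.
Voltage divider: V = V_supply · (27.20 / 73.19) = 13.6 × 0.3716 = 5.054 V.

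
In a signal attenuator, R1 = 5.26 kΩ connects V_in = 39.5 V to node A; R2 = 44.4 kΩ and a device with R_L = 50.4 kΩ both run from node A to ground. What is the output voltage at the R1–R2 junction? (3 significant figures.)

R2 ‖ R_L = (44.4 × 50.4)/(44.4 + 50.4) = 23.61 kΩ.
Voltage divider with the loaded lower leg: V_out = 39.5 × 23.61/(5.26 + 23.61) = 39.5 × 0.8178 = 32.30 V.

V_out ≈ 32.3 V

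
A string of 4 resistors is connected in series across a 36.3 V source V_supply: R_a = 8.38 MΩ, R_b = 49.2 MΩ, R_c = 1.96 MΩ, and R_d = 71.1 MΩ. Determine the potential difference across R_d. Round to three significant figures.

ΣR = 8.38 + 49.2 + 1.96 + 71.1 = 130.6 MΩ.
By the voltage-divider rule, V = 36.3 × 71.10/130.6 = 19.76 V.

V ≈ 19.8 V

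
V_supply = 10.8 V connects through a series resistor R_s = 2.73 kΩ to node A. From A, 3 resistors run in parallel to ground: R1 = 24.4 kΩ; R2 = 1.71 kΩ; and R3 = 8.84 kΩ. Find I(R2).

I ≈ 2.09 mA

Combine the parallel branches: R_p = (1/24.4 + 1/1.71 + 1/8.84)⁻¹ = 1.353 kΩ.
Node voltage V_A = V_supply · R_p/(R_s + R_p) = 10.8 × 0.3314 = 3.579 V.
I(R2) = V_A / R2 = 3.579/1.71 = 2.093 mA.
(Check via current divider: I_total = 2.645 mA; share G_k/ΣG = 0.7914 → same result.)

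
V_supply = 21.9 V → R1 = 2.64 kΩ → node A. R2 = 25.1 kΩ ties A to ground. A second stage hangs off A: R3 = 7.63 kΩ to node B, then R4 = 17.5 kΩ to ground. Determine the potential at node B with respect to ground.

V_B ≈ 12.6 V

The second stage (R3 + R4 = 25.13 kΩ) loads node A in parallel with R2.
Effective lower resistance at A: R2 ‖ 25.13 = 12.56 kΩ.
So V_A = 21.9 × 0.8263 = 18.10 V.
V_B = V_A × 0.6964 = 12.60 V.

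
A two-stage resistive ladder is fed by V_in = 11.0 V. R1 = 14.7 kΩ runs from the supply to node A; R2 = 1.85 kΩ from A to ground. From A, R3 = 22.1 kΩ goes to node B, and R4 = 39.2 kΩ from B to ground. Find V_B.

Node A sees R2 in parallel with the series input of stage 2, R3 + R4 = 61.30 kΩ.
R2 ‖ (R3+R4) = 1.796 kΩ.
First divider: V_A = V_in · 1.796/(14.7 + 1.796) = 1.198 V.
Then the unloaded second divider: V_B = V_A × R4/(R3+R4) = 1.198 × 0.6395 = 0.7658 V.

V_B ≈ 0.766 V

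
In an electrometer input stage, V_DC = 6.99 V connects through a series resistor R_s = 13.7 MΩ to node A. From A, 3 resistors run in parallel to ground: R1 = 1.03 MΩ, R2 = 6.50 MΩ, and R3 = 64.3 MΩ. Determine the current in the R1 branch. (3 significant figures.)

I ≈ 0.408 µA

Combine the parallel branches: R_p = (1/1.03 + 1/6.50 + 1/64.3)⁻¹ = 0.8770 MΩ.
V_A = 6.99 × 0.8770/14.58 = 0.4205 V.
I(R1) = V_A / R1 = 0.4205/1.03 = 0.4083 µA.
(Check via current divider: I_total = 0.4795 µA; share G_k/ΣG = 0.8514 → same result.)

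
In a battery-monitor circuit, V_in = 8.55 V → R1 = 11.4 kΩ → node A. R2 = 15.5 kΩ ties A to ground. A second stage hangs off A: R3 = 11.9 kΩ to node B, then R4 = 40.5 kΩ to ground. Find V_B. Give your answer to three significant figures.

Looking into the second stage from A: R3 + R4 = 52.40 kΩ appears in parallel with R2.
Effective lower resistance at A: R2 ‖ 52.40 = 11.96 kΩ.
V_A = 8.55 × 11.96/(11.4 + 11.96) = 4.378 V.
Then the unloaded second divider: V_B = V_A × R4/(R3+R4) = 4.378 × 0.7729 = 3.384 V.

V_B ≈ 3.38 V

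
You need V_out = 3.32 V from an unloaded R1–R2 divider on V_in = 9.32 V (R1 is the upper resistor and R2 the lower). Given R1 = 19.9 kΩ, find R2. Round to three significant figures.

R2 ≈ 11.0 kΩ

The divider ratio is R2/(R1+R2) = 3.32/9.32 = 0.3562.
So R2 = R1 · V_out/(V_in − V_out) = 19.9 × 3.32/(9.32 − 3.32) = 19.9 × 0.5533 = 11.01 kΩ.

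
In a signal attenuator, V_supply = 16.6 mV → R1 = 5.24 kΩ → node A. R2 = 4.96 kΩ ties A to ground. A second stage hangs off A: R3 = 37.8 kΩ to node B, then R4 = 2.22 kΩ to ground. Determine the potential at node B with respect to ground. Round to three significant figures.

V_B ≈ 0.421 mV

The second stage (R3 + R4 = 40.02 kΩ) loads node A in parallel with R2.
R2 ‖ (R3+R4) = 4.413 kΩ.
V_A = 16.6 × 4.413/(5.24 + 4.413) = 7.589 mV.
Stage 2 is unloaded, so V_B = V_A · R4/(R3+R4) = 7.589 × 2.22/40.02 = 0.4210 mV.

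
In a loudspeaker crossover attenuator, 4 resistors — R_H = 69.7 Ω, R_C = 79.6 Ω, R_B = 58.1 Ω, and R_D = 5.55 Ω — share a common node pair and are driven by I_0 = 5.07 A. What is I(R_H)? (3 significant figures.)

I ≈ 0.324 A

Total conductance ΣG = 1/69.7 + 1/79.6 + 1/58.1 + 1/5.55 = 0.2243 (units of 1/Ω).
Current divider: I(R_H) = I_0 · G_k/ΣG = 5.07 × (0.01435/0.2243) = 5.07 × 0.06396 = 0.3243 A.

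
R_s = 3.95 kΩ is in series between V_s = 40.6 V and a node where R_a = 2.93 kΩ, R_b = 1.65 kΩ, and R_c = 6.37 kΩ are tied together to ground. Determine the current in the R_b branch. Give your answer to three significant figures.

I ≈ 4.59 mA

Equivalent of the parallel group: R_p = 0.9055 kΩ.
V_A by voltage divider: V_A = 40.6 × 0.9055/(3.95 + 0.9055) = 7.572 V.
I(R_b) = V_A / R_b = 7.572/1.65 = 4.589 mA.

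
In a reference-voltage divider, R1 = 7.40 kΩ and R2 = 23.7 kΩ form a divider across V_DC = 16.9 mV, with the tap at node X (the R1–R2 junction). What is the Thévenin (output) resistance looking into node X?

With V_DC suppressed (replaced by a short), R_th = R1 ‖ R2 = (7.400 × 23.7)/(7.400 + 23.7) = 5.639 kΩ.

R_th ≈ 5.64 kΩ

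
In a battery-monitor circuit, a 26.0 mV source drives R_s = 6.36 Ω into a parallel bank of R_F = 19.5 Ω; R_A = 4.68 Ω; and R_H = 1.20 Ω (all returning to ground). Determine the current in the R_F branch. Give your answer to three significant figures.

Parallel bank: R_p = 1/(1/19.5 + 1/4.68 + 1/1.20) = 0.9105 Ω.
V_A by voltage divider: V_A = 26.0 × 0.9105/(6.36 + 0.9105) = 3.256 mV.
I(R_F) = V_A / R_F = 3.256/19.5 = 0.1670 mA.
(Equivalently: I_total = 3.576 mA, then current-divider fraction G_k/ΣG = 0.04669.)

I ≈ 0.167 mA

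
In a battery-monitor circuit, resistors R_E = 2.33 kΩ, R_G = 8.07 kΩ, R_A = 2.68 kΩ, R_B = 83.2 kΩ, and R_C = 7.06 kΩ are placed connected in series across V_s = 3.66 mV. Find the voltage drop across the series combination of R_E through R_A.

V ≈ 0.463 mV

ΣR = 2.33 + 8.07 + 2.68 + 83.2 + 7.06 = 103.3 kΩ.
R_{R_E..R_A} = 2.33 + 8.07 + 2.68 = 13.08 kΩ.
Voltage divider: V = V_s · (13.08 / 103.3) = 3.66 × 0.1266 = 0.4633 mV.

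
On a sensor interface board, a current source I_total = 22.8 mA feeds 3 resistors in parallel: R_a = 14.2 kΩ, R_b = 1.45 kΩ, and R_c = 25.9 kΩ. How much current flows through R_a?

Total conductance ΣG = 1/14.2 + 1/1.45 + 1/25.9 = 0.7987 (units of 1/kΩ).
By the current-divider rule, I = I_total · G_k/ΣG = 22.8 × 0.08817 = 2.010 mA.

I ≈ 2.01 mA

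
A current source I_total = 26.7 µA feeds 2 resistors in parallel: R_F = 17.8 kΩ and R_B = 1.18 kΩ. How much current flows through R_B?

With just two branches, the current splits inversely with resistance.
I(R_B) = 26.7 × 17.8/(17.8 + 1.18) = 26.7 × 0.9378 = 25.04 µA.

I ≈ 25.0 µA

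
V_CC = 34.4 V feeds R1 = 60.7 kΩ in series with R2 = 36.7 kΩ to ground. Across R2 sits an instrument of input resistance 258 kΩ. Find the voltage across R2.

V_out ≈ 11.9 V

First combine the lower leg with the load: R2 ‖ R_L = 32.13 kΩ.
Now apply the divider: V_out = 34.4 × 0.3461 = 11.91 V.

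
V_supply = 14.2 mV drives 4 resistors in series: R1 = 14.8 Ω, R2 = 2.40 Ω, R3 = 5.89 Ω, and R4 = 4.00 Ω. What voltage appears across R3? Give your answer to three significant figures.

ΣR = 14.8 + 2.40 + 5.89 + 4.00 = 27.09 Ω.
Voltage divider: V = V_supply · (5.890 / 27.09) = 14.2 × 0.2174 = 3.087 mV.

V ≈ 3.09 mV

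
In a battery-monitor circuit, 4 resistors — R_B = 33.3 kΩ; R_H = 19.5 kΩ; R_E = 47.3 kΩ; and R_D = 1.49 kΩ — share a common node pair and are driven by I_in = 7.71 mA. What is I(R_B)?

I ≈ 0.299 mA

ΣG = 1/33.3 + 1/19.5 + 1/47.3 + 1/1.49 = 0.7736.
By the current-divider rule, I = I_in · G_k/ΣG = 7.71 × 0.03882 = 0.2993 mA.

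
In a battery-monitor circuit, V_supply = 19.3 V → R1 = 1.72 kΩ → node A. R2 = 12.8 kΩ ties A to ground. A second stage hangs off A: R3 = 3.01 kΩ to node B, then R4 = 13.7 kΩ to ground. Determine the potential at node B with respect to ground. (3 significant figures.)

Node A sees R2 in parallel with the series input of stage 2, R3 + R4 = 16.71 kΩ.
R2 ‖ (R3+R4) = 7.248 kΩ.
So V_A = 19.3 × 0.8082 = 15.60 V.
V_B = V_A × 0.8199 = 12.79 V.

V_B ≈ 12.8 V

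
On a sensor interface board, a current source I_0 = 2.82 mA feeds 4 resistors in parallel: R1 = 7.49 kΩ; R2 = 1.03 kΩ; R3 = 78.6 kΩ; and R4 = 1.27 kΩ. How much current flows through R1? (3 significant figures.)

ΣG = 1/7.49 + 1/1.03 + 1/78.6 + 1/1.27 = 1.905.
By the current-divider rule, I = I_0 · G_k/ΣG = 2.82 × 0.07010 = 0.1977 mA.

I ≈ 0.198 mA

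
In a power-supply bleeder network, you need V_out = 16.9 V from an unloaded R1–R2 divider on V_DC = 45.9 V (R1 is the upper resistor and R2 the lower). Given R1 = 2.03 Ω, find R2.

Required fraction k = V_out/V_DC = 0.3682.
Rearranging, R2 = R1·k/(1−k) = 2.03 × 0.5828 = 1.183 Ω.

R2 ≈ 1.18 Ω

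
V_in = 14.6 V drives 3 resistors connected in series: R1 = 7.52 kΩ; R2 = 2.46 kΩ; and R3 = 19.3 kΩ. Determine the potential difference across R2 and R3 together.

ΣR = 7.52 + 2.46 + 19.3 = 29.28 kΩ.
R_{R2..R3} = 2.46 + 19.3 = 21.76 kΩ.
V = V_in · R/ΣR = 14.6 × 0.7432 = 10.85 V.

V ≈ 10.9 V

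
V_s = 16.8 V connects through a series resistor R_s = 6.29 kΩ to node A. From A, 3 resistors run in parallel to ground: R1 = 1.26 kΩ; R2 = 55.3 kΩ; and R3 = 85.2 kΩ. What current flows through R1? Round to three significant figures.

I ≈ 2.16 mA

Equivalent of the parallel group: R_p = 1.214 kΩ.
Node voltage V_A = V_s · R_p/(R_s + R_p) = 16.8 × 0.1618 = 2.719 V.
I(R1) = V_A / R1 = 2.719/1.26 = 2.158 mA.
(Equivalently: I_total = 2.239 mA, then current-divider fraction G_k/ΣG = 0.9638.)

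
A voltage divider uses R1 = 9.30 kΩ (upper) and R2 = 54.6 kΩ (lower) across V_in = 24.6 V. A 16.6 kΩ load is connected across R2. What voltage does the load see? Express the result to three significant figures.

V_out ≈ 14.2 V

First combine the lower leg with the load: R2 ‖ R_L = 12.73 kΩ.
Voltage divider with the loaded lower leg: V_out = 24.6 × 12.73/(9.30 + 12.73) = 24.6 × 0.5778 = 14.21 V.
(Unloaded it would be 21.0 V; the load pulls it down.)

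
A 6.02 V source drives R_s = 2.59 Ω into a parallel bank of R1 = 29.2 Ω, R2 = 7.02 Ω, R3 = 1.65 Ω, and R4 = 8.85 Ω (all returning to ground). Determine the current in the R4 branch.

I ≈ 0.205 A

Combine the parallel branches: R_p = (1/29.2 + 1/7.02 + 1/1.65 + 1/8.85)⁻¹ = 1.116 Ω.
V_A by voltage divider: V_A = 6.02 × 1.116/(2.59 + 1.116) = 1.813 V.
I(R4) = V_A / R4 = 1.813/8.85 = 0.2049 A.
(Equivalently: I_total = 1.624 A, then current-divider fraction G_k/ΣG = 0.1261.)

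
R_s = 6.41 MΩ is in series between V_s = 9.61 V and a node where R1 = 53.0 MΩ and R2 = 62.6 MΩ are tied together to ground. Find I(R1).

I ≈ 0.148 µA

Parallel bank: R_p = 1/(1/53.0 + 1/62.6) = 28.70 MΩ.
V_A = 9.61 × 28.70/35.11 = 7.856 V.
I(R1) = V_A / R1 = 7.856/53.0 = 0.1482 µA.
(Equivalently: I_total = 0.2737 µA, then current-divider fraction G_k/ΣG = 0.5415.)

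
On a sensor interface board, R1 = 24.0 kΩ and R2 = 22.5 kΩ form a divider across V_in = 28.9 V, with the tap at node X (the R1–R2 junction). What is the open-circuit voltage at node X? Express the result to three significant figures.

With X open, the divider is unloaded: V_th = 28.9 × 22.5/46.50 = 13.98 V.

V_th ≈ 14.0 V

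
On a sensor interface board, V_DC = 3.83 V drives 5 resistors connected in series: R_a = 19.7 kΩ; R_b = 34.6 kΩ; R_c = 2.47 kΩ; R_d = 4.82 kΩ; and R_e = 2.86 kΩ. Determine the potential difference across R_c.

ΣR = 19.7 + 34.6 + 2.47 + 4.82 + 2.86 = 64.45 kΩ.
Voltage divider: V = V_DC · (2.470 / 64.45) = 3.83 × 0.03832 = 0.1468 V.

V ≈ 0.147 V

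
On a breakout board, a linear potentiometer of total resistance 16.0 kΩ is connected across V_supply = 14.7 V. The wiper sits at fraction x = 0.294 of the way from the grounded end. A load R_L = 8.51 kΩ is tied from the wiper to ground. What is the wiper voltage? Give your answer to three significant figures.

The pot divides into 11.30 kΩ above the wiper and 4.704 kΩ below.
R_L loads the lower segment: effective lower R = 3.029 kΩ.
Then V_out = V_supply · 3.029/(11.30 + 3.029) = 3.109 V.

V_out ≈ 3.11 V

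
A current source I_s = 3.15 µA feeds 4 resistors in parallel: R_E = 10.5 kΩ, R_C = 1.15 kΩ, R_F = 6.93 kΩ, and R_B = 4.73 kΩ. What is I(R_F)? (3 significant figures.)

I ≈ 0.344 µA

Conductances: ΣG = 1/10.5 + 1/1.15 + 1/6.93 + 1/4.73 = 1.321 (1/kΩ).
Current divider: I(R_F) = I_s · G_k/ΣG = 3.15 × (0.1443/1.321) = 3.15 × 0.1093 = 0.3442 µA.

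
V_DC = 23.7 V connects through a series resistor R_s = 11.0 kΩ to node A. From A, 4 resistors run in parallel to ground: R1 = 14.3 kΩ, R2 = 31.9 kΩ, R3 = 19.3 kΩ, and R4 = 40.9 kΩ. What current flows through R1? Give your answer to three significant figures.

I ≈ 0.561 mA

Combine the parallel branches: R_p = (1/14.3 + 1/31.9 + 1/19.3 + 1/40.9)⁻¹ = 5.632 kΩ.
Node voltage V_A = V_DC · R_p/(R_s + R_p) = 23.7 × 0.3386 = 8.026 V.
I(R1) = V_A / R1 = 8.026/14.3 = 0.5612 mA.
(Check via current divider: I_total = 1.425 mA; share G_k/ΣG = 0.3939 → same result.)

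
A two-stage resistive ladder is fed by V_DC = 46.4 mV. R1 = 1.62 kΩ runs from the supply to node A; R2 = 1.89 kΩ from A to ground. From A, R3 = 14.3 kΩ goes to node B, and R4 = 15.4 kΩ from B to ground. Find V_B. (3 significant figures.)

Node A sees R2 in parallel with the series input of stage 2, R3 + R4 = 29.70 kΩ.
R2 ‖ (R3+R4) = 1.777 kΩ.
V_A = 46.4 × 1.777/(1.62 + 1.777) = 24.27 mV.
Then the unloaded second divider: V_B = V_A × R4/(R3+R4) = 24.27 × 0.5185 = 12.59 mV.

V_B ≈ 12.6 mV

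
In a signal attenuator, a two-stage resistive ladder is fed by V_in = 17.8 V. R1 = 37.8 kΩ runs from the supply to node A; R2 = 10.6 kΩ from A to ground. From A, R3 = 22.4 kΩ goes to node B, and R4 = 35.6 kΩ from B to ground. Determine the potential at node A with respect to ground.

V_A ≈ 3.41 V

The second stage (R3 + R4 = 58.00 kΩ) loads node A in parallel with R2.
R2 ‖ (R3+R4) = 8.962 kΩ.
So V_A = 17.8 × 0.1917 = 3.411 V.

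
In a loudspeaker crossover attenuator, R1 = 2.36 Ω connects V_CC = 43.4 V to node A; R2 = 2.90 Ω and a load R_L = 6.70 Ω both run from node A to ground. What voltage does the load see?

V_out ≈ 20.0 V

First combine the lower leg with the load: R2 ‖ R_L = 2.024 Ω.
Now apply the divider: V_out = 43.4 × 0.4617 = 20.04 V.
(Unloaded it would be 23.9 V; the load pulls it down.)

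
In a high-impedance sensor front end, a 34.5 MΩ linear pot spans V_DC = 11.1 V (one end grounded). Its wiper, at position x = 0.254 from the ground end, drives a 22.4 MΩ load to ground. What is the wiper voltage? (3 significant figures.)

V_out ≈ 2.18 V

Lower segment x·R_p = 8.763 MΩ; upper segment (1−x)·R_p = 25.74 MΩ.
(x·R_p) ‖ R_L = 6.299 MΩ.
Loaded-divider output: V_out = 11.1 × 0.1966 = 2.182 V.
(Unloaded: V_out = x·V_DC = 2.82 V.)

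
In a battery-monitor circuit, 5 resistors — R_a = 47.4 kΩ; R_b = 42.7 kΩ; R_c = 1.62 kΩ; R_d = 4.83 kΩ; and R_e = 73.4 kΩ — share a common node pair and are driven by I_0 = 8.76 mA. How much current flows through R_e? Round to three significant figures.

Conductances: ΣG = 1/47.4 + 1/42.7 + 1/1.62 + 1/4.83 + 1/73.4 = 0.8825 (1/kΩ).
Current divider: I(R_e) = I_0 · G_k/ΣG = 8.76 × (0.01362/0.8825) = 8.76 × 0.01544 = 0.1352 mA.

I ≈ 0.135 mA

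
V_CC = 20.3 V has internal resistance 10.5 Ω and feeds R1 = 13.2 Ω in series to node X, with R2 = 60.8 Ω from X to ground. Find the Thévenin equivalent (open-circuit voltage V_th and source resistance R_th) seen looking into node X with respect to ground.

R1' = 10.5 + 13.2 = 23.70 Ω (source resistance + R1).
Open-circuit (no load on X): V_th = V_CC · R2/(R1' + R2) = 20.3 × 60.8/(23.70 + 60.8) = 14.61 V.
Looking into X with the source shorted: R_th = R1'·R2/(R1'+R2) = 23.70 × 60.8/84.50 = 17.05 Ω.

V_th ≈ 14.6 V, R_th ≈ 17.1 Ω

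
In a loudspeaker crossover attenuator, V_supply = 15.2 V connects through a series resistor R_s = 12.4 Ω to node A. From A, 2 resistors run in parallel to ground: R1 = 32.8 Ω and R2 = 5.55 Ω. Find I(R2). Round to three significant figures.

Combine the parallel branches: R_p = (1/32.8 + 1/5.55)⁻¹ = 4.747 Ω.
V_A = 15.2 × 4.747/17.15 = 4.208 V.
I(R2) = V_A / R2 = 4.208/5.55 = 0.7582 A.

I ≈ 0.758 A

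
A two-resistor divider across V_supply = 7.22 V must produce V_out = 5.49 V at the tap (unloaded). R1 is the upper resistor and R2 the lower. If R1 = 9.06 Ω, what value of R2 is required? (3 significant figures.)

R2 ≈ 28.8 Ω

The divider ratio is R2/(R1+R2) = 5.49/7.22 = 0.7604.
Rearranging, R2 = R1·k/(1−k) = 9.06 × 3.173 = 28.75 Ω.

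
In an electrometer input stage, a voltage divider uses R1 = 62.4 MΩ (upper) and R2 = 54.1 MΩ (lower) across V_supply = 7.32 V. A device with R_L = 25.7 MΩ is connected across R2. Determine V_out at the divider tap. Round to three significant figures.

V_out ≈ 1.60 V

The load sits in parallel with R2, giving an effective lower resistance R2' = R2·R_L/(R2+R_L) = 17.42 MΩ.
Then V_out = V_supply · R2'/(R1 + R2') = 7.32 × 17.42/79.82 = 1.598 V.
(Unloaded it would be 3.40 V; the load pulls it down.)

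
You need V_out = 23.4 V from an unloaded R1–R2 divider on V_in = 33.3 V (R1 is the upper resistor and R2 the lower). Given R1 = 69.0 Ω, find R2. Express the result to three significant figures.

R2 ≈ 163 Ω

V_out/V_in = R2/(R1+R2) = 0.7027.
Rearranging, R2 = R1·k/(1−k) = 69.0 × 2.364 = 163.1 Ω.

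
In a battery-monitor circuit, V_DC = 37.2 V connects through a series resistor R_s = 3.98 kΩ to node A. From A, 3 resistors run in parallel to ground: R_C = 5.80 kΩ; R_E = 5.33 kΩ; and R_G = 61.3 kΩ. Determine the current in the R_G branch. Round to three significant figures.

Parallel bank: R_p = 1/(1/5.80 + 1/5.33 + 1/61.3) = 2.657 kΩ.
V_A = 37.2 × 2.657/6.637 = 14.89 V.
Branch current I = V_A/R_G = 14.89/61.3 = 0.2429 mA.

I ≈ 0.243 mA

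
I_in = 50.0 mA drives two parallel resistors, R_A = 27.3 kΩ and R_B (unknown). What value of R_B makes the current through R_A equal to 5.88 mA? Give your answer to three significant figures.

Two-branch current divider: I_A = I_in · R_B/(R_A + R_B).
5.88/50.0 = R_B/(R_A + R_B) → R_B = R_A · (0.1176)/(1 − 0.1176) = 27.3 × 0.1333 = 3.638 kΩ.

R_B ≈ 3.64 kΩ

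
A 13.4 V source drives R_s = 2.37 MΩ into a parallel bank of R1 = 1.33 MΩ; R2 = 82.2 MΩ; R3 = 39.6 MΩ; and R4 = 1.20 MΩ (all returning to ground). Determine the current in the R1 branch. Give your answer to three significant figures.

I ≈ 2.08 µA

Combine the parallel branches: R_p = (1/1.33 + 1/82.2 + 1/39.6 + 1/1.20)⁻¹ = 0.6163 MΩ.
V_A = 13.4 × 0.6163/2.986 = 2.765 V.
I(R1) = V_A / R1 = 2.765/1.33 = 2.079 µA.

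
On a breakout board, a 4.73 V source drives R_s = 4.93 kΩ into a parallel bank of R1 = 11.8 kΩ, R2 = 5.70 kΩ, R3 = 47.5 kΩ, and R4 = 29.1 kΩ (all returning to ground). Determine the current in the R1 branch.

I ≈ 0.157 mA

Equivalent of the parallel group: R_p = 3.169 kΩ.
Node voltage V_A = V_CC · R_p/(R_s + R_p) = 4.73 × 0.3912 = 1.851 V.
I(R1) = V_A / R1 = 1.851/11.8 = 0.1568 mA.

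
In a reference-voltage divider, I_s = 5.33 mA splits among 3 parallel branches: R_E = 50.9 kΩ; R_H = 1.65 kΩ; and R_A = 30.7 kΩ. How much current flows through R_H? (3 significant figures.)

Total conductance ΣG = 1/50.9 + 1/1.65 + 1/30.7 = 0.6583 (units of 1/kΩ).
Current divider: I(R_H) = I_s · G_k/ΣG = 5.33 × (0.6061/0.6583) = 5.33 × 0.9207 = 4.907 mA.

I ≈ 4.91 mA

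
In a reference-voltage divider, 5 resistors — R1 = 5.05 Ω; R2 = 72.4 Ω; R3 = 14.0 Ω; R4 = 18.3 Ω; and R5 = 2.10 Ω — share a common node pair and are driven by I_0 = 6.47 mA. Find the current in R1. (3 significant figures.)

Conductances: ΣG = 1/5.05 + 1/72.4 + 1/14.0 + 1/18.3 + 1/2.10 = 0.8141 (1/Ω).
By the current-divider rule, I = I_0 · G_k/ΣG = 6.47 × 0.2432 = 1.574 mA.

I ≈ 1.57 mA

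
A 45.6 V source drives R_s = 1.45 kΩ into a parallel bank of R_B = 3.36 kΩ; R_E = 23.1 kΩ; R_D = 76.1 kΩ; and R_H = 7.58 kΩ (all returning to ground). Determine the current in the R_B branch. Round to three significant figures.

Equivalent of the parallel group: R_p = 2.058 kΩ.
Node voltage V_A = V_supply · R_p/(R_s + R_p) = 45.6 × 0.5866 = 26.75 V.
I(R_B) = V_A / R_B = 26.75/3.36 = 7.961 mA.

I ≈ 7.96 mA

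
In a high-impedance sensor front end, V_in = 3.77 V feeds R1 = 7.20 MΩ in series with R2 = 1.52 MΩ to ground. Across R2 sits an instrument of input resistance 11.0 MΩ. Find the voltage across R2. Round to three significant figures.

The load sits in parallel with R2, giving an effective lower resistance R2' = R2·R_L/(R2+R_L) = 1.335 MΩ.
Voltage divider with the loaded lower leg: V_out = 3.77 × 1.335/(7.20 + 1.335) = 3.77 × 0.1565 = 0.5899 V.
(Unloaded it would be 0.657 V; the load pulls it down.)

V_out ≈ 0.590 V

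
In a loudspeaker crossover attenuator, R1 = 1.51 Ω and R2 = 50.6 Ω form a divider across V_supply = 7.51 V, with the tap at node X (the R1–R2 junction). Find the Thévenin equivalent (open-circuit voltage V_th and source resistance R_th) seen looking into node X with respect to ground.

V_th ≈ 7.29 V, R_th ≈ 1.47 Ω

Open-circuit (no load on X): V_th = V_supply · R2/(R1 + R2) = 7.51 × 50.6/(1.510 + 50.6) = 7.292 V.
Looking into X with the source shorted: R_th = R1·R2/(R1+R2) = 1.510 × 50.6/52.11 = 1.466 Ω.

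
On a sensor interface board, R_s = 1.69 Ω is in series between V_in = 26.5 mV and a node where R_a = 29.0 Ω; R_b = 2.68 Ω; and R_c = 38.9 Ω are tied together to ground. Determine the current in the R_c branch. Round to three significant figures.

Equivalent of the parallel group: R_p = 2.308 Ω.
V_A = 26.5 × 2.308/3.998 = 15.30 mV.
Branch current I = V_A/R_c = 15.30/38.9 = 0.3933 mA.
(Check via current divider: I_total = 6.629 mA; share G_k/ΣG = 0.05932 → same result.)

I ≈ 0.393 mA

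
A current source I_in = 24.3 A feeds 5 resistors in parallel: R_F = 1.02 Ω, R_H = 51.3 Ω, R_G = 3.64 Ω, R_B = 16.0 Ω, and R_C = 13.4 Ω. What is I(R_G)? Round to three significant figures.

I ≈ 4.73 A

Total conductance ΣG = 1/1.02 + 1/51.3 + 1/3.64 + 1/16.0 + 1/13.4 = 1.412 (units of 1/Ω).
By the current-divider rule, I = I_in · G_k/ΣG = 24.3 × 0.1946 = 4.729 A.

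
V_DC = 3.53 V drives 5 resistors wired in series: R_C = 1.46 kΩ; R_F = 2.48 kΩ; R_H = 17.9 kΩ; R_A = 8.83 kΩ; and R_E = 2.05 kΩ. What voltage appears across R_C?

V ≈ 0.158 V

ΣR = 1.46 + 2.48 + 17.9 + 8.83 + 2.05 = 32.72 kΩ.
Voltage divider: V = V_DC · (1.460 / 32.72) = 3.53 × 0.04462 = 0.1575 V.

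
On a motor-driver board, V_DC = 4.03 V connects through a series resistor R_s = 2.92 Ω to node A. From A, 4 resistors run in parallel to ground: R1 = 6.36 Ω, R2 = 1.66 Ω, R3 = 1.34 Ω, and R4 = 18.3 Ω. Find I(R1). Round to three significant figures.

Combine the parallel branches: R_p = (1/6.36 + 1/1.66 + 1/1.34 + 1/18.3)⁻¹ = 0.6408 Ω.
V_A = 4.03 × 0.6408/3.561 = 0.7252 V.
I(R1) = V_A / R1 = 0.7252/6.36 = 0.1140 A.

I ≈ 0.114 A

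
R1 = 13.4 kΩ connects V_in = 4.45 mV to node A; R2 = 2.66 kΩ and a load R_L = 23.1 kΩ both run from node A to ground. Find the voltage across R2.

V_out ≈ 0.672 mV

R2 ‖ R_L = (2.66 × 23.1)/(2.66 + 23.1) = 2.385 kΩ.
Now apply the divider: V_out = 4.45 × 0.1511 = 0.6724 mV.
(Unloaded it would be 0.737 mV; the load pulls it down.)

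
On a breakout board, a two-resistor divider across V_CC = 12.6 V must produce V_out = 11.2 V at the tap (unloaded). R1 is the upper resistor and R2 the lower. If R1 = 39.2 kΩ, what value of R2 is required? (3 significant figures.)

V_out/V_CC = R2/(R1+R2) = 0.8889.
Rearranging, R2 = R1·k/(1−k) = 39.2 × 8.000 = 313.6 kΩ.

R2 ≈ 314 kΩ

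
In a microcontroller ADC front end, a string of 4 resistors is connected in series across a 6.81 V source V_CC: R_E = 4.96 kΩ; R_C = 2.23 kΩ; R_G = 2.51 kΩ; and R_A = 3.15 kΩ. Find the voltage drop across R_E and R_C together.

V ≈ 3.81 V

ΣR = 4.96 + 2.23 + 2.51 + 3.15 = 12.85 kΩ.
R_{R_E..R_C} = 4.96 + 2.23 = 7.190 kΩ.
Voltage divider: V = V_CC · (7.190 / 12.85) = 6.81 × 0.5595 = 3.810 V.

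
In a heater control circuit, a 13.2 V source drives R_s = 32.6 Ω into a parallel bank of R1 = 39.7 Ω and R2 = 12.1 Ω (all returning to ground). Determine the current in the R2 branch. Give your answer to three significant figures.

Combine the parallel branches: R_p = (1/39.7 + 1/12.1)⁻¹ = 9.274 Ω.
V_A = 13.2 × 9.274/41.87 = 2.923 V.
I(R2) = V_A / R2 = 2.923/12.1 = 0.2416 A.

I ≈ 0.242 A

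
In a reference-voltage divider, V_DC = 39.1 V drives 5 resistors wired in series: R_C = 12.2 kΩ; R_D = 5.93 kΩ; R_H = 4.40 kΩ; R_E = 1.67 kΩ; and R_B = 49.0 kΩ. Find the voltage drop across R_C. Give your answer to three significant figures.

V ≈ 6.52 V

Series total: ΣR = 12.2 + 5.93 + 4.40 + 1.67 + 49.0 = 73.20 kΩ.
Voltage divider: V = V_DC · (12.20 / 73.20) = 39.1 × 0.1667 = 6.517 V.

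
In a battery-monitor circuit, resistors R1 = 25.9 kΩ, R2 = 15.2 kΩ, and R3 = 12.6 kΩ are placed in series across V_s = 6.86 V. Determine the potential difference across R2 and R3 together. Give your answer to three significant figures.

Series total: ΣR = 25.9 + 15.2 + 12.6 = 53.70 kΩ.
R_{R2..R3} = 15.2 + 12.6 = 27.80 kΩ.
Voltage divider: V = V_s · (27.80 / 53.70) = 6.86 × 0.5177 = 3.551 V.

V ≈ 3.55 V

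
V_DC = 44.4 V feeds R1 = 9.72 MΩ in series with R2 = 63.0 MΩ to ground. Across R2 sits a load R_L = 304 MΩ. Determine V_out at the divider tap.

V_out ≈ 37.4 V

First combine the lower leg with the load: R2 ‖ R_L = 52.19 MΩ.
Then V_out = V_DC · R2'/(R1 + R2') = 44.4 × 52.19/61.91 = 37.43 V.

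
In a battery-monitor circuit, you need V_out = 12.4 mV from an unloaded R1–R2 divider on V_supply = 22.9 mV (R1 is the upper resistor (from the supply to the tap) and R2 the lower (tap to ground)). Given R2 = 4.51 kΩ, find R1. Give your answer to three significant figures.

R1 ≈ 3.82 kΩ

The divider ratio is R2/(R1+R2) = 12.4/22.9 = 0.5415.
So R1 = R2 · (V_supply/V_out − 1) = 4.51 × (22.9/12.4 − 1) = 4.51 × 0.8468 = 3.819 kΩ.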